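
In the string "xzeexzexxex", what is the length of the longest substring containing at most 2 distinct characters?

5

add x: window [x] (1 distinct), len 1
add z: window [x, z] (2 distinct), len 2
add e: window [z, e] (2 distinct), len 2
add e: window [z, e, e] (2 distinct), len 3
add x: window [e, e, x] (2 distinct), len 3
add z: window [x, z] (2 distinct), len 2
add e: window [z, e] (2 distinct), len 2
add x: window [e, x] (2 distinct), len 2
add x: window [e, x, x] (2 distinct), len 3
add e: window [e, x, x, e] (2 distinct), len 4
add x: window [e, x, x, e, x] (2 distinct), len 5
Longest length with ≤2 distinct: 5.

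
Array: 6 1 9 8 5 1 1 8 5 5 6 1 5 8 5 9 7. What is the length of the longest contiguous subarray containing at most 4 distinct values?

12

[6] 1 distinct, len 1
[6, 1] 2 distinct, len 2
[6, 1, 9] 3 distinct, len 3
[6, 1, 9, 8] 4 distinct, len 4
[1, 9, 8, 5] 4 distinct, len 4
[1, 9, 8, 5, 1] 4 distinct, len 5
[1, 9, 8, 5, 1, 1] 4 distinct, len 6
[1, 9, 8, 5, 1, 1, 8] 4 distinct, len 7
[1, 9, 8, 5, 1, 1, 8, 5] 4 distinct, len 8
[1, 9, 8, 5, 1, 1, 8, 5, 5] 4 distinct, len 9
[8, 5, 1, 1, 8, 5, 5, 6] 4 distinct, len 8
[8, 5, 1, 1, 8, 5, 5, 6, 1] 4 distinct, len 9
[8, 5, 1, 1, 8, 5, 5, 6, 1, 5] 4 distinct, len 10
[8, 5, 1, 1, 8, 5, 5, 6, 1, 5, 8] 4 distinct, len 11
[8, 5, 1, 1, 8, 5, 5, 6, 1, 5, 8, 5] 4 distinct, len 12
[1, 5, 8, 5, 9] 4 distinct, len 5
[5, 8, 5, 9, 7] 4 distinct, len 5
Longest length with ≤4 distinct: 12.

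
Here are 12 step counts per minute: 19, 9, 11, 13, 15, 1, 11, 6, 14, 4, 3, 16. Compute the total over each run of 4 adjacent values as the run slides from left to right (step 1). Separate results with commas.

52, 48, 40, 40, 33, 32, 35, 27, 37

Sliding a size-4 window across the 12 values:
19 9 11 13 → sum 52
9 11 13 15 → sum 48
11 13 15 1 → sum 40
13 15 1 11 → sum 40
15 1 11 6 → sum 33
1 11 6 14 → sum 32
11 6 14 4 → sum 35
6 14 4 3 → sum 27
14 4 3 16 → sum 37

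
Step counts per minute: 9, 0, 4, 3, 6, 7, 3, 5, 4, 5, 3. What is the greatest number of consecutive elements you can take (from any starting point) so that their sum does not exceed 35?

8

[9] sum 9 len 1
[9, 0] sum 9 len 2
[9, 0, 4] sum 13 len 3
[9, 0, 4, 3] sum 16 len 4
[9, 0, 4, 3, 6] sum 22 len 5
[9, 0, 4, 3, 6, 7] sum 29 len 6
[9, 0, 4, 3, 6, 7, 3] sum 32 len 7
[0, 4, 3, 6, 7, 3, 5] sum 28 len 7
[0, 4, 3, 6, 7, 3, 5, 4] sum 32 len 8
[3, 6, 7, 3, 5, 4, 5] sum 33 len 7
[6, 7, 3, 5, 4, 5, 3] sum 33 len 7
Longest length seen: 8.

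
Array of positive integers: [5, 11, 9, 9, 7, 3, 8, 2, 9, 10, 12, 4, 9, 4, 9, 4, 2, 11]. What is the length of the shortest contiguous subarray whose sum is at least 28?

3

add 5: running sum 5 < 28
add 11: running sum 16 < 28
add 9: running sum 25 < 28
add 9: shortest ending here [11, 9, 9] sum 29, len 3
add 7: shortest ending here [11, 9, 9, 7] sum 36, len 4
add 3: shortest ending here [9, 9, 7, 3] sum 28, len 4
add 8: shortest ending here [9, 9, 7, 3, 8] sum 36, len 5
add 2: shortest ending here [9, 7, 3, 8, 2] sum 29, len 5
add 9: shortest ending here [7, 3, 8, 2, 9] sum 29, len 5
add 10: shortest ending here [8, 2, 9, 10] sum 29, len 4
add 12: shortest ending here [9, 10, 12] sum 31, len 3
add 4: shortest ending here [9, 10, 12, 4] sum 35, len 4
add 9: shortest ending here [10, 12, 4, 9] sum 35, len 4
add 4: shortest ending here [12, 4, 9, 4] sum 29, len 4
add 9: shortest ending here [12, 4, 9, 4, 9] sum 38, len 5
add 4: shortest ending here [4, 9, 4, 9, 4] sum 30, len 5
add 2: shortest ending here [9, 4, 9, 4, 2] sum 28, len 5
add 11: shortest ending here [4, 9, 4, 2, 11] sum 30, len 5
Shortest qualifying length: 3.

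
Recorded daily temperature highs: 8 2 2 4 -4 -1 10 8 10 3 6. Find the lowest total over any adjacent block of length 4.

1

Window sums for each of the 8 positions:
(8, 2, 2, 4) → sum 16
(2, 2, 4, -4) → sum 4
(2, 4, -4, -1) → sum 1
(4, -4, -1, 10) → sum 9
(-4, -1, 10, 8) → sum 13
(-1, 10, 8, 10) → sum 27
(10, 8, 10, 3) → sum 31
(8, 10, 3, 6) → sum 27
Lowest of these is 1.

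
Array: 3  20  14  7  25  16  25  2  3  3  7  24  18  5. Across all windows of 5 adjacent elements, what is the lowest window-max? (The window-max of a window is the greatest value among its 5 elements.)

24

[3, 20, 14, 7, 25] → max 25
[20, 14, 7, 25, 16] → max 25
[14, 7, 25, 16, 25] → max 25
[7, 25, 16, 25, 2] → max 25
[25, 16, 25, 2, 3] → max 25
[16, 25, 2, 3, 3] → max 25
[25, 2, 3, 3, 7] → max 25
[2, 3, 3, 7, 24] → max 24
[3, 3, 7, 24, 18] → max 24
[3, 7, 24, 18, 5] → max 24
Lowest of these is 24.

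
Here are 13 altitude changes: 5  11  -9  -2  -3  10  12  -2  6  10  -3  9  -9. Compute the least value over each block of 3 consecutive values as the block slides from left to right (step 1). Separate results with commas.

-9, -9, -9, -3, -3, -2, -2, -2, -3, -3, -9

(5, 11, -9) → min -9
(11, -9, -2) → min -9
(-9, -2, -3) → min -9
(-2, -3, 10) → min -3
(-3, 10, 12) → min -3
(10, 12, -2) → min -2
(12, -2, 6) → min -2
(-2, 6, 10) → min -2
(6, 10, -3) → min -3
(10, -3, 9) → min -3
(-3, 9, -9) → min -9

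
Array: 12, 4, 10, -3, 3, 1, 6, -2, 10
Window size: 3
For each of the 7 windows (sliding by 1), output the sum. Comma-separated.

Sliding a size-3 window across the 9 values:
12 4 10 → sum 26
4 10 -3 → sum 11
10 -3 3 → sum 10
-3 3 1 → sum 1
3 1 6 → sum 10
1 6 -2 → sum 5
6 -2 10 → sum 14

26, 11, 10, 1, 10, 5, 14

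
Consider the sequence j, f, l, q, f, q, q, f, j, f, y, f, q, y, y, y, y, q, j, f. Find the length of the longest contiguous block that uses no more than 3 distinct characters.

9

Extend right; when distinct count exceeds 3, shrink from the left:
add j: window [j] (1 distinct), len 1
add f: window [j, f] (2 distinct), len 2
add l: window [j, f, l] (3 distinct), len 3
add q: window [f, l, q] (3 distinct), len 3
add f: window [f, l, q, f] (3 distinct), len 4
add q: window [f, l, q, f, q] (3 distinct), len 5
add q: window [f, l, q, f, q, q] (3 distinct), len 6
add f: window [f, l, q, f, q, q, f] (3 distinct), len 7
add j: window [q, f, q, q, f, j] (3 distinct), len 6
add f: window [q, f, q, q, f, j, f] (3 distinct), len 7
add y: window [f, j, f, y] (3 distinct), len 4
add f: window [f, j, f, y, f] (3 distinct), len 5
add q: window [f, y, f, q] (3 distinct), len 4
add y: window [f, y, f, q, y] (3 distinct), len 5
add y: window [f, y, f, q, y, y] (3 distinct), len 6
add y: window [f, y, f, q, y, y, y] (3 distinct), len 7
add y: window [f, y, f, q, y, y, y, y] (3 distinct), len 8
add q: window [f, y, f, q, y, y, y, y, q] (3 distinct), len 9
add j: window [q, y, y, y, y, q, j] (3 distinct), len 7
add f: window [q, j, f] (3 distinct), len 3
Longest length with ≤3 distinct: 9.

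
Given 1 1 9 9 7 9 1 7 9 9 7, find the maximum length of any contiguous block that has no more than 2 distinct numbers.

4

[1] 1 distinct, len 1
[1, 1] 1 distinct, len 2
[1, 1, 9] 2 distinct, len 3
[1, 1, 9, 9] 2 distinct, len 4
[9, 9, 7] 2 distinct, len 3
[9, 9, 7, 9] 2 distinct, len 4
[9, 1] 2 distinct, len 2
[1, 7] 2 distinct, len 2
[7, 9] 2 distinct, len 2
[7, 9, 9] 2 distinct, len 3
[7, 9, 9, 7] 2 distinct, len 4
Longest length with ≤2 distinct: 4.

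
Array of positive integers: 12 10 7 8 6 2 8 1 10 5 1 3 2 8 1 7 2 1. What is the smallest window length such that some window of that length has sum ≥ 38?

5

Extend right; whenever the sum reaches 38, record the length and shrink from the left:
add 12: running sum 12 < 38
add 10: running sum 22 < 38
add 7: running sum 29 < 38
add 8: running sum 37 < 38
end 4: [12, 10, 7, 8, 6] sum 43, len 5
end 5: [12, 10, 7, 8, 6, 2] sum 45, len 6
end 6: [10, 7, 8, 6, 2, 8] sum 41, len 6
end 7: [10, 7, 8, 6, 2, 8, 1] sum 42, len 7
end 8: [7, 8, 6, 2, 8, 1, 10] sum 42, len 7
end 9: [8, 6, 2, 8, 1, 10, 5] sum 40, len 7
end 10: [8, 6, 2, 8, 1, 10, 5, 1] sum 41, len 8
end 11: [8, 6, 2, 8, 1, 10, 5, 1, 3] sum 44, len 9
end 12: [6, 2, 8, 1, 10, 5, 1, 3, 2] sum 38, len 9
end 13: [8, 1, 10, 5, 1, 3, 2, 8] sum 38, len 8
end 14: [8, 1, 10, 5, 1, 3, 2, 8, 1] sum 39, len 9
end 15: [1, 10, 5, 1, 3, 2, 8, 1, 7] sum 38, len 9
end 16: [10, 5, 1, 3, 2, 8, 1, 7, 2] sum 39, len 9
end 17: [10, 5, 1, 3, 2, 8, 1, 7, 2, 1] sum 40, len 10
Shortest qualifying length: 5.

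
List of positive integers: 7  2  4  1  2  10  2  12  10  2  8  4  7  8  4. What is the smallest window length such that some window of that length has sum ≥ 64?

10

add 7: running sum 7 < 64
add 2: running sum 9 < 64
add 4: running sum 13 < 64
add 1: running sum 14 < 64
add 2: running sum 16 < 64
add 10: running sum 26 < 64
add 2: running sum 28 < 64
add 12: running sum 40 < 64
add 10: running sum 50 < 64
add 2: running sum 52 < 64
add 8: running sum 60 < 64
end 11: [7, 2, 4, 1, 2, 10, 2, 12, 10, 2, 8, 4] sum 64, len 12
end 12: [2, 4, 1, 2, 10, 2, 12, 10, 2, 8, 4, 7] sum 64, len 12
end 13: [2, 10, 2, 12, 10, 2, 8, 4, 7, 8] sum 65, len 10
end 14: [10, 2, 12, 10, 2, 8, 4, 7, 8, 4] sum 67, len 10
Shortest qualifying length: 10.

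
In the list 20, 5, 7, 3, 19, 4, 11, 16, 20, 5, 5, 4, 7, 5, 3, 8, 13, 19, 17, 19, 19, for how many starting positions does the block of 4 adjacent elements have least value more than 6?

20 5 7 3 → min 3
5 7 3 19 → min 3
7 3 19 4 → min 3
3 19 4 11 → min 3
19 4 11 16 → min 4
4 11 16 20 → min 4
11 16 20 5 → min 5
16 20 5 5 → min 5
20 5 5 4 → min 4
5 5 4 7 → min 4
5 4 7 5 → min 4
4 7 5 3 → min 3
7 5 3 8 → min 3
5 3 8 13 → min 3
3 8 13 19 → min 3
8 13 19 17 → min 8  > 6 ✓
13 19 17 19 → min 13  > 6 ✓
19 17 19 19 → min 17  > 6 ✓
3 windows satisfy the condition.

3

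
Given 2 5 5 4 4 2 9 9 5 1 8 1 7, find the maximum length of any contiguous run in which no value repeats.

[2] len 1
[2, 5] len 2
[5] len 1
[5, 4] len 2
[4] len 1
[4, 2] len 2
[4, 2, 9] len 3
[9] len 1
[9, 5] len 2
[9, 5, 1] len 3
[9, 5, 1, 8] len 4
[8, 1] len 2
[8, 1, 7] len 3
Longest all-distinct length: 4.

4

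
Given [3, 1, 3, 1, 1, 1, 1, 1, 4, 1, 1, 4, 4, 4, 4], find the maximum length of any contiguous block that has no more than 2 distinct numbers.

add 3: window [3] (1 distinct), len 1
add 1: window [3, 1] (2 distinct), len 2
add 3: window [3, 1, 3] (2 distinct), len 3
add 1: window [3, 1, 3, 1] (2 distinct), len 4
add 1: window [3, 1, 3, 1, 1] (2 distinct), len 5
add 1: window [3, 1, 3, 1, 1, 1] (2 distinct), len 6
add 1: window [3, 1, 3, 1, 1, 1, 1] (2 distinct), len 7
add 1: window [3, 1, 3, 1, 1, 1, 1, 1] (2 distinct), len 8
add 4: window [1, 1, 1, 1, 1, 4] (2 distinct), len 6
add 1: window [1, 1, 1, 1, 1, 4, 1] (2 distinct), len 7
add 1: window [1, 1, 1, 1, 1, 4, 1, 1] (2 distinct), len 8
add 4: window [1, 1, 1, 1, 1, 4, 1, 1, 4] (2 distinct), len 9
add 4: window [1, 1, 1, 1, 1, 4, 1, 1, 4, 4] (2 distinct), len 10
add 4: window [1, 1, 1, 1, 1, 4, 1, 1, 4, 4, 4] (2 distinct), len 11
add 4: window [1, 1, 1, 1, 1, 4, 1, 1, 4, 4, 4, 4] (2 distinct), len 12
Longest length with ≤2 distinct: 12.

12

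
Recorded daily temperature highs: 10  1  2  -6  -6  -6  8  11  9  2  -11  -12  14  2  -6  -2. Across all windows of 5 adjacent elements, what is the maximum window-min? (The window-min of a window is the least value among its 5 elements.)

-6

[10, 1, 2, -6, -6] → min -6
[1, 2, -6, -6, -6] → min -6
[2, -6, -6, -6, 8] → min -6
[-6, -6, -6, 8, 11] → min -6
[-6, -6, 8, 11, 9] → min -6
[-6, 8, 11, 9, 2] → min -6
[8, 11, 9, 2, -11] → min -11
[11, 9, 2, -11, -12] → min -12
[9, 2, -11, -12, 14] → min -12
[2, -11, -12, 14, 2] → min -12
[-11, -12, 14, 2, -6] → min -12
[-12, 14, 2, -6, -2] → min -12
Maximum of these is -6.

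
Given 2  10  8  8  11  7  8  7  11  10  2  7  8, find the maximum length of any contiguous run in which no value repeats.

5

[2] len 1
[2, 10] len 2
[2, 10, 8] len 3
[8] len 1
[8, 11] len 2
[8, 11, 7] len 3
[11, 7, 8] len 3
[8, 7] len 2
[8, 7, 11] len 3
[8, 7, 11, 10] len 4
[8, 7, 11, 10, 2] len 5
[11, 10, 2, 7] len 4
[11, 10, 2, 7, 8] len 5
Longest all-distinct length: 5.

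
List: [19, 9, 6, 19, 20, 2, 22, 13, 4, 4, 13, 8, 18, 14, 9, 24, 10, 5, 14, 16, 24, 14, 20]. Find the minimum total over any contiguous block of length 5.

42

[19, 9, 6, 19, 20] → sum 73
[9, 6, 19, 20, 2] → sum 56
[6, 19, 20, 2, 22] → sum 69
[19, 20, 2, 22, 13] → sum 76
[20, 2, 22, 13, 4] → sum 61
[2, 22, 13, 4, 4] → sum 45
[22, 13, 4, 4, 13] → sum 56
[13, 4, 4, 13, 8] → sum 42
[4, 4, 13, 8, 18] → sum 47
[4, 13, 8, 18, 14] → sum 57
[13, 8, 18, 14, 9] → sum 62
[8, 18, 14, 9, 24] → sum 73
[18, 14, 9, 24, 10] → sum 75
[14, 9, 24, 10, 5] → sum 62
[9, 24, 10, 5, 14] → sum 62
[24, 10, 5, 14, 16] → sum 69
[10, 5, 14, 16, 24] → sum 69
[5, 14, 16, 24, 14] → sum 73
[14, 16, 24, 14, 20] → sum 88
Minimum of these is 42.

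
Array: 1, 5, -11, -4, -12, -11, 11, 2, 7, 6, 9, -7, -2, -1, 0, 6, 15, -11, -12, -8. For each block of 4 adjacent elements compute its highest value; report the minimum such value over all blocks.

Window maxs for each of the 17 positions:
[1, 5, -11, -4] → max 5
[5, -11, -4, -12] → max 5
[-11, -4, -12, -11] → max -4
[-4, -12, -11, 11] → max 11
[-12, -11, 11, 2] → max 11
[-11, 11, 2, 7] → max 11
[11, 2, 7, 6] → max 11
[2, 7, 6, 9] → max 9
[7, 6, 9, -7] → max 9
[6, 9, -7, -2] → max 9
[9, -7, -2, -1] → max 9
[-7, -2, -1, 0] → max 0
[-2, -1, 0, 6] → max 6
[-1, 0, 6, 15] → max 15
[0, 6, 15, -11] → max 15
[6, 15, -11, -12] → max 15
[15, -11, -12, -8] → max 15
Minimum of these is -4.

-4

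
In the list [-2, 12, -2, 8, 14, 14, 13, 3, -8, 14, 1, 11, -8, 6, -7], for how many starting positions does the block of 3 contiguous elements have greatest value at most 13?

-2 12 -2 → max 12  ≤ 13 ✓
12 -2 8 → max 12  ≤ 13 ✓
-2 8 14 → max 14
8 14 14 → max 14
14 14 13 → max 14
14 13 3 → max 14
13 3 -8 → max 13  ≤ 13 ✓
3 -8 14 → max 14
-8 14 1 → max 14
14 1 11 → max 14
1 11 -8 → max 11  ≤ 13 ✓
11 -8 6 → max 11  ≤ 13 ✓
-8 6 -7 → max 6  ≤ 13 ✓
6 windows satisfy the condition.

6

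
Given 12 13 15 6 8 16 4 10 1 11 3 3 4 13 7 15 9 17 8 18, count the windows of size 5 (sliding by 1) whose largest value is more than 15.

12 13 15 6 8 → max 15
13 15 6 8 16 → max 16  > 15 ✓
15 6 8 16 4 → max 16  > 15 ✓
6 8 16 4 10 → max 16  > 15 ✓
8 16 4 10 1 → max 16  > 15 ✓
16 4 10 1 11 → max 16  > 15 ✓
4 10 1 11 3 → max 11
10 1 11 3 3 → max 11
1 11 3 3 4 → max 11
11 3 3 4 13 → max 13
3 3 4 13 7 → max 13
3 4 13 7 15 → max 15
4 13 7 15 9 → max 15
13 7 15 9 17 → max 17  > 15 ✓
7 15 9 17 8 → max 17  > 15 ✓
15 9 17 8 18 → max 18  > 15 ✓
8 windows satisfy the condition.

8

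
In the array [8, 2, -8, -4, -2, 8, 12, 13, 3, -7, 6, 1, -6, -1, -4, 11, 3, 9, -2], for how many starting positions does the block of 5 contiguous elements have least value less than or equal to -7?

8

8 2 -8 -4 -2 → min -8  ≤ -7 ✓
2 -8 -4 -2 8 → min -8  ≤ -7 ✓
-8 -4 -2 8 12 → min -8  ≤ -7 ✓
-4 -2 8 12 13 → min -4
-2 8 12 13 3 → min -2
8 12 13 3 -7 → min -7  ≤ -7 ✓
12 13 3 -7 6 → min -7  ≤ -7 ✓
13 3 -7 6 1 → min -7  ≤ -7 ✓
3 -7 6 1 -6 → min -7  ≤ -7 ✓
-7 6 1 -6 -1 → min -7  ≤ -7 ✓
6 1 -6 -1 -4 → min -6
1 -6 -1 -4 11 → min -6
-6 -1 -4 11 3 → min -6
-1 -4 11 3 9 → min -4
-4 11 3 9 -2 → min -4
8 windows satisfy the condition.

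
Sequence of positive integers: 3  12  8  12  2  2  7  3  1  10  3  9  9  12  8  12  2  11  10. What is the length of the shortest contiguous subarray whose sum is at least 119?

add 3: running sum 3 < 119
add 12: running sum 15 < 119
add 8: running sum 23 < 119
add 12: running sum 35 < 119
add 2: running sum 37 < 119
add 2: running sum 39 < 119
add 7: running sum 46 < 119
add 3: running sum 49 < 119
add 1: running sum 50 < 119
add 10: running sum 60 < 119
add 3: running sum 63 < 119
add 9: running sum 72 < 119
add 9: running sum 81 < 119
add 12: running sum 93 < 119
add 8: running sum 101 < 119
add 12: running sum 113 < 119
add 2: running sum 115 < 119
add 11: shortest ending here [12, 8, 12, 2, 2, 7, 3, 1, 10, 3, 9, 9, 12, 8, 12, 2, 11] sum 123, len 17
add 10: shortest ending here [8, 12, 2, 2, 7, 3, 1, 10, 3, 9, 9, 12, 8, 12, 2, 11, 10] sum 121, len 17
Shortest qualifying length: 17.

17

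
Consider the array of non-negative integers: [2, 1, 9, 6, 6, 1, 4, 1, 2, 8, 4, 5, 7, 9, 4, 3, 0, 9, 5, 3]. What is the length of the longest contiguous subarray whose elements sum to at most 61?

14

[2] sum 2 len 1
[2, 1] sum 3 len 2
[2, 1, 9] sum 12 len 3
[2, 1, 9, 6] sum 18 len 4
[2, 1, 9, 6, 6] sum 24 len 5
[2, 1, 9, 6, 6, 1] sum 25 len 6
[2, 1, 9, 6, 6, 1, 4] sum 29 len 7
[2, 1, 9, 6, 6, 1, 4, 1] sum 30 len 8
[2, 1, 9, 6, 6, 1, 4, 1, 2] sum 32 len 9
[2, 1, 9, 6, 6, 1, 4, 1, 2, 8] sum 40 len 10
[2, 1, 9, 6, 6, 1, 4, 1, 2, 8, 4] sum 44 len 11
[2, 1, 9, 6, 6, 1, 4, 1, 2, 8, 4, 5] sum 49 len 12
[2, 1, 9, 6, 6, 1, 4, 1, 2, 8, 4, 5, 7] sum 56 len 13
[6, 6, 1, 4, 1, 2, 8, 4, 5, 7, 9] sum 53 len 11
[6, 6, 1, 4, 1, 2, 8, 4, 5, 7, 9, 4] sum 57 len 12
[6, 6, 1, 4, 1, 2, 8, 4, 5, 7, 9, 4, 3] sum 60 len 13
[6, 6, 1, 4, 1, 2, 8, 4, 5, 7, 9, 4, 3, 0] sum 60 len 14
[1, 4, 1, 2, 8, 4, 5, 7, 9, 4, 3, 0, 9] sum 57 len 13
[4, 1, 2, 8, 4, 5, 7, 9, 4, 3, 0, 9, 5] sum 61 len 13
[1, 2, 8, 4, 5, 7, 9, 4, 3, 0, 9, 5, 3] sum 60 len 13
Longest length seen: 14.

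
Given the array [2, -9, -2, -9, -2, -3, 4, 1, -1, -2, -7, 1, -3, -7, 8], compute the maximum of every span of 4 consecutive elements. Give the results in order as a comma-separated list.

2 -9 -2 -9 → max 2
-9 -2 -9 -2 → max -2
-2 -9 -2 -3 → max -2
-9 -2 -3 4 → max 4
-2 -3 4 1 → max 4
-3 4 1 -1 → max 4
4 1 -1 -2 → max 4
1 -1 -2 -7 → max 1
-1 -2 -7 1 → max 1
-2 -7 1 -3 → max 1
-7 1 -3 -7 → max 1
1 -3 -7 8 → max 8

2, -2, -2, 4, 4, 4, 4, 1, 1, 1, 1, 8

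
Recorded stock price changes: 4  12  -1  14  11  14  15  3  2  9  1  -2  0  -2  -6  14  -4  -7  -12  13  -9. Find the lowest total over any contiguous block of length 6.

-17

Window sums for each of the 16 positions:
(4, 12, -1, 14, 11, 14) → sum 54
(12, -1, 14, 11, 14, 15) → sum 65
(-1, 14, 11, 14, 15, 3) → sum 56
(14, 11, 14, 15, 3, 2) → sum 59
(11, 14, 15, 3, 2, 9) → sum 54
(14, 15, 3, 2, 9, 1) → sum 44
(15, 3, 2, 9, 1, -2) → sum 28
(3, 2, 9, 1, -2, 0) → sum 13
(2, 9, 1, -2, 0, -2) → sum 8
(9, 1, -2, 0, -2, -6) → sum 0
(1, -2, 0, -2, -6, 14) → sum 5
(-2, 0, -2, -6, 14, -4) → sum 0
(0, -2, -6, 14, -4, -7) → sum -5
(-2, -6, 14, -4, -7, -12) → sum -17
(-6, 14, -4, -7, -12, 13) → sum -2
(14, -4, -7, -12, 13, -9) → sum -5
Lowest of these is -17.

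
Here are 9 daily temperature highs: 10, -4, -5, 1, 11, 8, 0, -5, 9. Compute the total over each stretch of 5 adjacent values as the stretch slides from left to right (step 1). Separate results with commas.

13, 11, 15, 15, 23

[10, -4, -5, 1, 11] → sum 13
[-4, -5, 1, 11, 8] → sum 11
[-5, 1, 11, 8, 0] → sum 15
[1, 11, 8, 0, -5] → sum 15
[11, 8, 0, -5, 9] → sum 23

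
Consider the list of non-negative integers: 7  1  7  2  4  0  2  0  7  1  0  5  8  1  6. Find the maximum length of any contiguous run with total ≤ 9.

5

Extend to the right; shrink from the left whenever the sum exceeds 9:
[7] sum 7 len 1
[7, 1] sum 8 len 2
[1, 7] sum 8 len 2
[7, 2] sum 9 len 2
[2, 4] sum 6 len 2
[2, 4, 0] sum 6 len 3
[2, 4, 0, 2] sum 8 len 4
[2, 4, 0, 2, 0] sum 8 len 5
[0, 2, 0, 7] sum 9 len 4
[0, 7, 1] sum 8 len 3
[0, 7, 1, 0] sum 8 len 4
[1, 0, 5] sum 6 len 3
[8] sum 8 len 1
[8, 1] sum 9 len 2
[1, 6] sum 7 len 2
Longest length seen: 5.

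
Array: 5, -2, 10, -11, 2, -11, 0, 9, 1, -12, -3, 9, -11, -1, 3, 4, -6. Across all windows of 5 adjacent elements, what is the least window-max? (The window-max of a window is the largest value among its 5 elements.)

4

[5, -2, 10, -11, 2] → max 10
[-2, 10, -11, 2, -11] → max 10
[10, -11, 2, -11, 0] → max 10
[-11, 2, -11, 0, 9] → max 9
[2, -11, 0, 9, 1] → max 9
[-11, 0, 9, 1, -12] → max 9
[0, 9, 1, -12, -3] → max 9
[9, 1, -12, -3, 9] → max 9
[1, -12, -3, 9, -11] → max 9
[-12, -3, 9, -11, -1] → max 9
[-3, 9, -11, -1, 3] → max 9
[9, -11, -1, 3, 4] → max 9
[-11, -1, 3, 4, -6] → max 4
Least of these is 4.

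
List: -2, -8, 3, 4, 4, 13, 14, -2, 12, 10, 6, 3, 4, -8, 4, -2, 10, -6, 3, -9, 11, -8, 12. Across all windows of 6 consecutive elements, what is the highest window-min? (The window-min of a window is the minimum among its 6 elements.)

[-2, -8, 3, 4, 4, 13] → min -8
[-8, 3, 4, 4, 13, 14] → min -8
[3, 4, 4, 13, 14, -2] → min -2
[4, 4, 13, 14, -2, 12] → min -2
[4, 13, 14, -2, 12, 10] → min -2
[13, 14, -2, 12, 10, 6] → min -2
[14, -2, 12, 10, 6, 3] → min -2
[-2, 12, 10, 6, 3, 4] → min -2
[12, 10, 6, 3, 4, -8] → min -8
[10, 6, 3, 4, -8, 4] → min -8
[6, 3, 4, -8, 4, -2] → min -8
[3, 4, -8, 4, -2, 10] → min -8
[4, -8, 4, -2, 10, -6] → min -8
[-8, 4, -2, 10, -6, 3] → min -8
[4, -2, 10, -6, 3, -9] → min -9
[-2, 10, -6, 3, -9, 11] → min -9
[10, -6, 3, -9, 11, -8] → min -9
[-6, 3, -9, 11, -8, 12] → min -9
Highest of these is -2.

-2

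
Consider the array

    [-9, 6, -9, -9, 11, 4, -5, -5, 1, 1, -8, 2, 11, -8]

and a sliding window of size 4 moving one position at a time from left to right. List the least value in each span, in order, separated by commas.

-9, -9, -9, -9, -5, -5, -5, -8, -8, -8, -8

(-9, 6, -9, -9) → min -9
(6, -9, -9, 11) → min -9
(-9, -9, 11, 4) → min -9
(-9, 11, 4, -5) → min -9
(11, 4, -5, -5) → min -5
(4, -5, -5, 1) → min -5
(-5, -5, 1, 1) → min -5
(-5, 1, 1, -8) → min -8
(1, 1, -8, 2) → min -8
(1, -8, 2, 11) → min -8
(-8, 2, 11, -8) → min -8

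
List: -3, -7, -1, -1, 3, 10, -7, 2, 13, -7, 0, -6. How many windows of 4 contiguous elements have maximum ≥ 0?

8

[-3, -7, -1, -1] → max -1
[-7, -1, -1, 3] → max 3  ≥ 0 ✓
[-1, -1, 3, 10] → max 10  ≥ 0 ✓
[-1, 3, 10, -7] → max 10  ≥ 0 ✓
[3, 10, -7, 2] → max 10  ≥ 0 ✓
[10, -7, 2, 13] → max 13  ≥ 0 ✓
[-7, 2, 13, -7] → max 13  ≥ 0 ✓
[2, 13, -7, 0] → max 13  ≥ 0 ✓
[13, -7, 0, -6] → max 13  ≥ 0 ✓
8 windows satisfy the condition.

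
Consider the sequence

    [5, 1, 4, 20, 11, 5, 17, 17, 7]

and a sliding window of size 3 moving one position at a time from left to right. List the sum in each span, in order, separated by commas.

10, 25, 35, 36, 33, 39, 41

[5, 1, 4] → sum 10
[1, 4, 20] → sum 25
[4, 20, 11] → sum 35
[20, 11, 5] → sum 36
[11, 5, 17] → sum 33
[5, 17, 17] → sum 39
[17, 17, 7] → sum 41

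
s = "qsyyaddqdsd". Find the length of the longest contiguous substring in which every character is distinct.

add q: [q] len 1
add s: [q, s] len 2
add y: [q, s, y] len 3
add y (repeat y, move left end past it): [y] len 1
add a: [y, a] len 2
add d: [y, a, d] len 3
add d (repeat d, move left end past it): [d] len 1
add q: [d, q] len 2
add d (repeat d, move left end past it): [q, d] len 2
add s: [q, d, s] len 3
add d (repeat d, move left end past it): [s, d] len 2
Longest all-distinct length: 3.

3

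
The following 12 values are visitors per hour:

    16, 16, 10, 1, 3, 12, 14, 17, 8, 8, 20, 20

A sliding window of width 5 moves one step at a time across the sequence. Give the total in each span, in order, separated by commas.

Sliding a size-5 window across the 12 values:
[16, 16, 10, 1, 3] → sum 46
[16, 10, 1, 3, 12] → sum 42
[10, 1, 3, 12, 14] → sum 40
[1, 3, 12, 14, 17] → sum 47
[3, 12, 14, 17, 8] → sum 54
[12, 14, 17, 8, 8] → sum 59
[14, 17, 8, 8, 20] → sum 67
[17, 8, 8, 20, 20] → sum 73

46, 42, 40, 47, 54, 59, 67, 73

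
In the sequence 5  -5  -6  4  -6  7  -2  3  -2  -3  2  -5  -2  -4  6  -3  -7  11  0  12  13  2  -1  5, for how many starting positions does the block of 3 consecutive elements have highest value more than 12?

5 -5 -6 → max 5
-5 -6 4 → max 4
-6 4 -6 → max 4
4 -6 7 → max 7
-6 7 -2 → max 7
7 -2 3 → max 7
-2 3 -2 → max 3
3 -2 -3 → max 3
-2 -3 2 → max 2
-3 2 -5 → max 2
2 -5 -2 → max 2
-5 -2 -4 → max -2
-2 -4 6 → max 6
-4 6 -3 → max 6
6 -3 -7 → max 6
-3 -7 11 → max 11
-7 11 0 → max 11
11 0 12 → max 12
0 12 13 → max 13  > 12 ✓
12 13 2 → max 13  > 12 ✓
13 2 -1 → max 13  > 12 ✓
2 -1 5 → max 5
3 windows satisfy the condition.

3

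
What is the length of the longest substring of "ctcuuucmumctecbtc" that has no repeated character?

[c] len 1
[c, t] len 2
[t, c] len 2
[t, c, u] len 3
[u] len 1
[u] len 1
[u, c] len 2
[u, c, m] len 3
[c, m, u] len 3
[u, m] len 2
[u, m, c] len 3
[u, m, c, t] len 4
[u, m, c, t, e] len 5
[t, e, c] len 3
[t, e, c, b] len 4
[e, c, b, t] len 4
[b, t, c] len 3
Longest all-distinct length: 5.

5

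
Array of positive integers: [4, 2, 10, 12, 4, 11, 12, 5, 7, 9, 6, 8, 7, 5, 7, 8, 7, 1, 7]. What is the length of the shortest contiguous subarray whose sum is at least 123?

17

add 4: running sum 4 < 123
add 2: running sum 6 < 123
add 10: running sum 16 < 123
add 12: running sum 28 < 123
add 4: running sum 32 < 123
add 11: running sum 43 < 123
add 12: running sum 55 < 123
add 5: running sum 60 < 123
add 7: running sum 67 < 123
add 9: running sum 76 < 123
add 6: running sum 82 < 123
add 8: running sum 90 < 123
add 7: running sum 97 < 123
add 5: running sum 102 < 123
add 7: running sum 109 < 123
add 8: running sum 117 < 123
end 16: [4, 2, 10, 12, 4, 11, 12, 5, 7, 9, 6, 8, 7, 5, 7, 8, 7] sum 124, len 17
end 17: [4, 2, 10, 12, 4, 11, 12, 5, 7, 9, 6, 8, 7, 5, 7, 8, 7, 1] sum 125, len 18
end 18: [10, 12, 4, 11, 12, 5, 7, 9, 6, 8, 7, 5, 7, 8, 7, 1, 7] sum 126, len 17
Shortest qualifying length: 17.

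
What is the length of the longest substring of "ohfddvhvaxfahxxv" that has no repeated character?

add o: [o] len 1
add h: [o, h] len 2
add f: [o, h, f] len 3
add d: [o, h, f, d] len 4
add d (repeat d, move left end past it): [d] len 1
add v: [d, v] len 2
add h: [d, v, h] len 3
add v (repeat v, move left end past it): [h, v] len 2
add a: [h, v, a] len 3
add x: [h, v, a, x] len 4
add f: [h, v, a, x, f] len 5
add a (repeat a, move left end past it): [x, f, a] len 3
add h: [x, f, a, h] len 4
add x (repeat x, move left end past it): [f, a, h, x] len 4
add x (repeat x, move left end past it): [x] len 1
add v: [x, v] len 2
Longest all-distinct length: 5.

5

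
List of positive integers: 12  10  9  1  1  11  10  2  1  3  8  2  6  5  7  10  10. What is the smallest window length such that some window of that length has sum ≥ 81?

14

Extend right; whenever the sum reaches 81, record the length and shrink from the left:
add 12: running sum 12 < 81
add 10: running sum 22 < 81
add 9: running sum 31 < 81
add 1: running sum 32 < 81
add 1: running sum 33 < 81
add 11: running sum 44 < 81
add 10: running sum 54 < 81
add 2: running sum 56 < 81
add 1: running sum 57 < 81
add 3: running sum 60 < 81
add 8: running sum 68 < 81
add 2: running sum 70 < 81
add 6: running sum 76 < 81
add 5: shortest ending here [12, 10, 9, 1, 1, 11, 10, 2, 1, 3, 8, 2, 6, 5] sum 81, len 14
add 7: shortest ending here [12, 10, 9, 1, 1, 11, 10, 2, 1, 3, 8, 2, 6, 5, 7] sum 88, len 15
add 10: shortest ending here [10, 9, 1, 1, 11, 10, 2, 1, 3, 8, 2, 6, 5, 7, 10] sum 86, len 15
add 10: shortest ending here [9, 1, 1, 11, 10, 2, 1, 3, 8, 2, 6, 5, 7, 10, 10] sum 86, len 15
Shortest qualifying length: 14.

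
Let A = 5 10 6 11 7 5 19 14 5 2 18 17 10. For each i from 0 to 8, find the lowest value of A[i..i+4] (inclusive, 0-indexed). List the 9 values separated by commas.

5 10 6 11 7 → min 5
10 6 11 7 5 → min 5
6 11 7 5 19 → min 5
11 7 5 19 14 → min 5
7 5 19 14 5 → min 5
5 19 14 5 2 → min 2
19 14 5 2 18 → min 2
14 5 2 18 17 → min 2
5 2 18 17 10 → min 2

5, 5, 5, 5, 5, 2, 2, 2, 2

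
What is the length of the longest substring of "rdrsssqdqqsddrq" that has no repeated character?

[r] len 1
[r, d] len 2
[d, r] len 2
[d, r, s] len 3
[s] len 1
[s] len 1
[s, q] len 2
[s, q, d] len 3
[d, q] len 2
[q] len 1
[q, s] len 2
[q, s, d] len 3
[d] len 1
[d, r] len 2
[d, r, q] len 3
Longest all-distinct length: 3.

3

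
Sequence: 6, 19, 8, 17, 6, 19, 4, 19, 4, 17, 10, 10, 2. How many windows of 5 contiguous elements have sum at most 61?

6 19 8 17 6 → sum 56  ≤ 61 ✓
19 8 17 6 19 → sum 69
8 17 6 19 4 → sum 54  ≤ 61 ✓
17 6 19 4 19 → sum 65
6 19 4 19 4 → sum 52  ≤ 61 ✓
19 4 19 4 17 → sum 63
4 19 4 17 10 → sum 54  ≤ 61 ✓
19 4 17 10 10 → sum 60  ≤ 61 ✓
4 17 10 10 2 → sum 43  ≤ 61 ✓
6 windows satisfy the condition.

6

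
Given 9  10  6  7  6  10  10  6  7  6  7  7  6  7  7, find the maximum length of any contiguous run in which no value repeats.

[9] len 1
[9, 10] len 2
[9, 10, 6] len 3
[9, 10, 6, 7] len 4
[7, 6] len 2
[7, 6, 10] len 3
[10] len 1
[10, 6] len 2
[10, 6, 7] len 3
[7, 6] len 2
[6, 7] len 2
[7] len 1
[7, 6] len 2
[6, 7] len 2
[7] len 1
Longest all-distinct length: 4.

4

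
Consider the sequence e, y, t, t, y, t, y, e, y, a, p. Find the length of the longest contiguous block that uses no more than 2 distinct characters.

6

[e] 1 distinct, len 1
[e, y] 2 distinct, len 2
[y, t] 2 distinct, len 2
[y, t, t] 2 distinct, len 3
[y, t, t, y] 2 distinct, len 4
[y, t, t, y, t] 2 distinct, len 5
[y, t, t, y, t, y] 2 distinct, len 6
[y, e] 2 distinct, len 2
[y, e, y] 2 distinct, len 3
[y, a] 2 distinct, len 2
[a, p] 2 distinct, len 2
Longest length with ≤2 distinct: 6.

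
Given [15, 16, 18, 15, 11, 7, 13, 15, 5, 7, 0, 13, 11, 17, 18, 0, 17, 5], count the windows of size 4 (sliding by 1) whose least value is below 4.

7

15 16 18 15 → min 15
16 18 15 11 → min 11
18 15 11 7 → min 7
15 11 7 13 → min 7
11 7 13 15 → min 7
7 13 15 5 → min 5
13 15 5 7 → min 5
15 5 7 0 → min 0  < 4 ✓
5 7 0 13 → min 0  < 4 ✓
7 0 13 11 → min 0  < 4 ✓
0 13 11 17 → min 0  < 4 ✓
13 11 17 18 → min 11
11 17 18 0 → min 0  < 4 ✓
17 18 0 17 → min 0  < 4 ✓
18 0 17 5 → min 0  < 4 ✓
7 windows satisfy the condition.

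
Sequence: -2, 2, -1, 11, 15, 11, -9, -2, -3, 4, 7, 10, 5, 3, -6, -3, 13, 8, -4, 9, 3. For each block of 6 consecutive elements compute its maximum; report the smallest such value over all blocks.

[-2, 2, -1, 11, 15, 11] → max 15
[2, -1, 11, 15, 11, -9] → max 15
[-1, 11, 15, 11, -9, -2] → max 15
[11, 15, 11, -9, -2, -3] → max 15
[15, 11, -9, -2, -3, 4] → max 15
[11, -9, -2, -3, 4, 7] → max 11
[-9, -2, -3, 4, 7, 10] → max 10
[-2, -3, 4, 7, 10, 5] → max 10
[-3, 4, 7, 10, 5, 3] → max 10
[4, 7, 10, 5, 3, -6] → max 10
[7, 10, 5, 3, -6, -3] → max 10
[10, 5, 3, -6, -3, 13] → max 13
[5, 3, -6, -3, 13, 8] → max 13
[3, -6, -3, 13, 8, -4] → max 13
[-6, -3, 13, 8, -4, 9] → max 13
[-3, 13, 8, -4, 9, 3] → max 13
Smallest of these is 10.

10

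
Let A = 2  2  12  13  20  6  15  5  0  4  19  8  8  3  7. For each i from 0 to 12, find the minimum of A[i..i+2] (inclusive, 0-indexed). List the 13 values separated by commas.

2, 2, 12, 6, 6, 5, 0, 0, 0, 4, 8, 3, 3

(2, 2, 12) → min 2
(2, 12, 13) → min 2
(12, 13, 20) → min 12
(13, 20, 6) → min 6
(20, 6, 15) → min 6
(6, 15, 5) → min 5
(15, 5, 0) → min 0
(5, 0, 4) → min 0
(0, 4, 19) → min 0
(4, 19, 8) → min 4
(19, 8, 8) → min 8
(8, 8, 3) → min 3
(8, 3, 7) → min 3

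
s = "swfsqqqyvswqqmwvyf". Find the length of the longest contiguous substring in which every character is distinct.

6

[s] len 1
[s, w] len 2
[s, w, f] len 3
[w, f, s] len 3
[w, f, s, q] len 4
[q] len 1
[q] len 1
[q, y] len 2
[q, y, v] len 3
[q, y, v, s] len 4
[q, y, v, s, w] len 5
[y, v, s, w, q] len 5
[q] len 1
[q, m] len 2
[q, m, w] len 3
[q, m, w, v] len 4
[q, m, w, v, y] len 5
[q, m, w, v, y, f] len 6
Longest all-distinct length: 6.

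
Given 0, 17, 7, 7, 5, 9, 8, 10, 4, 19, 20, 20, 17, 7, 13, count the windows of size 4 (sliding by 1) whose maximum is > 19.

5

0 17 7 7 → max 17
17 7 7 5 → max 17
7 7 5 9 → max 9
7 5 9 8 → max 9
5 9 8 10 → max 10
9 8 10 4 → max 10
8 10 4 19 → max 19
10 4 19 20 → max 20  > 19 ✓
4 19 20 20 → max 20  > 19 ✓
19 20 20 17 → max 20  > 19 ✓
20 20 17 7 → max 20  > 19 ✓
20 17 7 13 → max 20  > 19 ✓
5 windows satisfy the condition.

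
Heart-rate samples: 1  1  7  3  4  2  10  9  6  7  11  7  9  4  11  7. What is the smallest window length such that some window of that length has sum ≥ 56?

add 1: running sum 1 < 56
add 1: running sum 2 < 56
add 7: running sum 9 < 56
add 3: running sum 12 < 56
add 4: running sum 16 < 56
add 2: running sum 18 < 56
add 10: running sum 28 < 56
add 9: running sum 37 < 56
add 6: running sum 43 < 56
add 7: running sum 50 < 56
add 11: shortest ending here [7, 3, 4, 2, 10, 9, 6, 7, 11] sum 59, len 9
add 7: shortest ending here [4, 2, 10, 9, 6, 7, 11, 7] sum 56, len 8
add 9: shortest ending here [10, 9, 6, 7, 11, 7, 9] sum 59, len 7
add 4: shortest ending here [10, 9, 6, 7, 11, 7, 9, 4] sum 63, len 8
add 11: shortest ending here [9, 6, 7, 11, 7, 9, 4, 11] sum 64, len 8
add 7: shortest ending here [7, 11, 7, 9, 4, 11, 7] sum 56, len 7
Shortest qualifying length: 7.

7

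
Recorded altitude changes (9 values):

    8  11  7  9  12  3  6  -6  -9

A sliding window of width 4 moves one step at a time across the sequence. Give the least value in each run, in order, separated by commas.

7, 7, 3, 3, -6, -9

8 11 7 9 → min 7
11 7 9 12 → min 7
7 9 12 3 → min 3
9 12 3 6 → min 3
12 3 6 -6 → min -6
3 6 -6 -9 → min -9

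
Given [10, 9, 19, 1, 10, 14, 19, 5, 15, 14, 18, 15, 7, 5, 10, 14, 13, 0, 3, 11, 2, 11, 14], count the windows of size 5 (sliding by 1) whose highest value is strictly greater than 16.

11

(10, 9, 19, 1, 10) → max 19  > 16 ✓
(9, 19, 1, 10, 14) → max 19  > 16 ✓
(19, 1, 10, 14, 19) → max 19  > 16 ✓
(1, 10, 14, 19, 5) → max 19  > 16 ✓
(10, 14, 19, 5, 15) → max 19  > 16 ✓
(14, 19, 5, 15, 14) → max 19  > 16 ✓
(19, 5, 15, 14, 18) → max 19  > 16 ✓
(5, 15, 14, 18, 15) → max 18  > 16 ✓
(15, 14, 18, 15, 7) → max 18  > 16 ✓
(14, 18, 15, 7, 5) → max 18  > 16 ✓
(18, 15, 7, 5, 10) → max 18  > 16 ✓
(15, 7, 5, 10, 14) → max 15
(7, 5, 10, 14, 13) → max 14
(5, 10, 14, 13, 0) → max 14
(10, 14, 13, 0, 3) → max 14
(14, 13, 0, 3, 11) → max 14
(13, 0, 3, 11, 2) → max 13
(0, 3, 11, 2, 11) → max 11
(3, 11, 2, 11, 14) → max 14
11 windows satisfy the condition.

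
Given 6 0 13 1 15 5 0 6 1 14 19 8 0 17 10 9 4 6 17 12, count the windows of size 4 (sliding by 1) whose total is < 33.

7

[6, 0, 13, 1] → sum 20  < 33 ✓
[0, 13, 1, 15] → sum 29  < 33 ✓
[13, 1, 15, 5] → sum 34
[1, 15, 5, 0] → sum 21  < 33 ✓
[15, 5, 0, 6] → sum 26  < 33 ✓
[5, 0, 6, 1] → sum 12  < 33 ✓
[0, 6, 1, 14] → sum 21  < 33 ✓
[6, 1, 14, 19] → sum 40
[1, 14, 19, 8] → sum 42
[14, 19, 8, 0] → sum 41
[19, 8, 0, 17] → sum 44
[8, 0, 17, 10] → sum 35
[0, 17, 10, 9] → sum 36
[17, 10, 9, 4] → sum 40
[10, 9, 4, 6] → sum 29  < 33 ✓
[9, 4, 6, 17] → sum 36
[4, 6, 17, 12] → sum 39
7 windows satisfy the condition.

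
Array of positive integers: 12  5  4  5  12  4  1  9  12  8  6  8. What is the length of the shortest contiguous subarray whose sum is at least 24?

3

Extend right; whenever the sum reaches 24, record the length and shrink from the left:
add 12: running sum 12 < 24
add 5: running sum 17 < 24
add 4: running sum 21 < 24
add 5: shortest ending here [12, 5, 4, 5] sum 26, len 4
add 12: shortest ending here [5, 4, 5, 12] sum 26, len 4
add 4: shortest ending here [4, 5, 12, 4] sum 25, len 4
add 1: shortest ending here [4, 5, 12, 4, 1] sum 26, len 5
add 9: shortest ending here [12, 4, 1, 9] sum 26, len 4
add 12: shortest ending here [4, 1, 9, 12] sum 26, len 4
add 8: shortest ending here [9, 12, 8] sum 29, len 3
add 6: shortest ending here [12, 8, 6] sum 26, len 3
add 8: shortest ending here [12, 8, 6, 8] sum 34, len 4
Shortest qualifying length: 3.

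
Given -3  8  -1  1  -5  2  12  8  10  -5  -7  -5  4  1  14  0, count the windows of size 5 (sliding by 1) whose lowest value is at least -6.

7

-3 8 -1 1 -5 → min -5  ≥ -6 ✓
8 -1 1 -5 2 → min -5  ≥ -6 ✓
-1 1 -5 2 12 → min -5  ≥ -6 ✓
1 -5 2 12 8 → min -5  ≥ -6 ✓
-5 2 12 8 10 → min -5  ≥ -6 ✓
2 12 8 10 -5 → min -5  ≥ -6 ✓
12 8 10 -5 -7 → min -7
8 10 -5 -7 -5 → min -7
10 -5 -7 -5 4 → min -7
-5 -7 -5 4 1 → min -7
-7 -5 4 1 14 → min -7
-5 4 1 14 0 → min -5  ≥ -6 ✓
7 windows satisfy the condition.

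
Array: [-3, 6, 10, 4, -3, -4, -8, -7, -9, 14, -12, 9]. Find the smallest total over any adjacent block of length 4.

-3 6 10 4 → sum 17
6 10 4 -3 → sum 17
10 4 -3 -4 → sum 7
4 -3 -4 -8 → sum -11
-3 -4 -8 -7 → sum -22
-4 -8 -7 -9 → sum -28
-8 -7 -9 14 → sum -10
-7 -9 14 -12 → sum -14
-9 14 -12 9 → sum 2
Smallest of these is -28.

-28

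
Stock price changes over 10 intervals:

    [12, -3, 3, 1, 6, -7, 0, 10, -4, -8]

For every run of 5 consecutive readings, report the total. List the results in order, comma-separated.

19, 0, 3, 10, 5, -9

Sliding a size-5 window across the 10 values:
(12, -3, 3, 1, 6) → sum 19
(-3, 3, 1, 6, -7) → sum 0
(3, 1, 6, -7, 0) → sum 3
(1, 6, -7, 0, 10) → sum 10
(6, -7, 0, 10, -4) → sum 5
(-7, 0, 10, -4, -8) → sum -9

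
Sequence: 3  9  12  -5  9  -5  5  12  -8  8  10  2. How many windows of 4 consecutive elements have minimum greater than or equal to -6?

5

[3, 9, 12, -5] → min -5  ≥ -6 ✓
[9, 12, -5, 9] → min -5  ≥ -6 ✓
[12, -5, 9, -5] → min -5  ≥ -6 ✓
[-5, 9, -5, 5] → min -5  ≥ -6 ✓
[9, -5, 5, 12] → min -5  ≥ -6 ✓
[-5, 5, 12, -8] → min -8
[5, 12, -8, 8] → min -8
[12, -8, 8, 10] → min -8
[-8, 8, 10, 2] → min -8
5 windows satisfy the condition.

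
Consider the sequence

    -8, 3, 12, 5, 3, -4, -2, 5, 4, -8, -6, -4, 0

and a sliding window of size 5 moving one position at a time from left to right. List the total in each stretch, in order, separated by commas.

15, 19, 14, 7, 6, -5, -7, -9, -14

[-8, 3, 12, 5, 3] → sum 15
[3, 12, 5, 3, -4] → sum 19
[12, 5, 3, -4, -2] → sum 14
[5, 3, -4, -2, 5] → sum 7
[3, -4, -2, 5, 4] → sum 6
[-4, -2, 5, 4, -8] → sum -5
[-2, 5, 4, -8, -6] → sum -7
[5, 4, -8, -6, -4] → sum -9
[4, -8, -6, -4, 0] → sum -14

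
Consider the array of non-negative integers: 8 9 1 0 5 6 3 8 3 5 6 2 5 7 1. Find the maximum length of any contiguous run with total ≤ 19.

Extend to the right; shrink from the left whenever the sum exceeds 19:
add 8: [8] sum 8, len 1
add 9: [8, 9] sum 17, len 2
add 1: [8, 9, 1] sum 18, len 3
add 0: [8, 9, 1, 0] sum 18, len 4
add 5: [9, 1, 0, 5] sum 15, len 4
add 6: [1, 0, 5, 6] sum 12, len 4
add 3: [1, 0, 5, 6, 3] sum 15, len 5
add 8: [6, 3, 8] sum 17, len 3
add 3: [3, 8, 3] sum 14, len 3
add 5: [3, 8, 3, 5] sum 19, len 4
add 6: [3, 5, 6] sum 14, len 3
add 2: [3, 5, 6, 2] sum 16, len 4
add 5: [5, 6, 2, 5] sum 18, len 4
add 7: [2, 5, 7] sum 14, len 3
add 1: [2, 5, 7, 1] sum 15, len 4
Longest length seen: 5.

5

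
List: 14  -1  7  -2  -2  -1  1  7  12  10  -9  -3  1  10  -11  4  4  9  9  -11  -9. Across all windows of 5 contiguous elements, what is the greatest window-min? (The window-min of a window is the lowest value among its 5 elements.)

(14, -1, 7, -2, -2) → min -2
(-1, 7, -2, -2, -1) → min -2
(7, -2, -2, -1, 1) → min -2
(-2, -2, -1, 1, 7) → min -2
(-2, -1, 1, 7, 12) → min -2
(-1, 1, 7, 12, 10) → min -1
(1, 7, 12, 10, -9) → min -9
(7, 12, 10, -9, -3) → min -9
(12, 10, -9, -3, 1) → min -9
(10, -9, -3, 1, 10) → min -9
(-9, -3, 1, 10, -11) → min -11
(-3, 1, 10, -11, 4) → min -11
(1, 10, -11, 4, 4) → min -11
(10, -11, 4, 4, 9) → min -11
(-11, 4, 4, 9, 9) → min -11
(4, 4, 9, 9, -11) → min -11
(4, 9, 9, -11, -9) → min -11
Greatest of these is -1.

-1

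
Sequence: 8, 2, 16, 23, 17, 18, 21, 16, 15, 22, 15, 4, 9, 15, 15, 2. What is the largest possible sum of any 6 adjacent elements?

111

8 2 16 23 17 18 → sum 84
2 16 23 17 18 21 → sum 97
16 23 17 18 21 16 → sum 111
23 17 18 21 16 15 → sum 110
17 18 21 16 15 22 → sum 109
18 21 16 15 22 15 → sum 107
21 16 15 22 15 4 → sum 93
16 15 22 15 4 9 → sum 81
15 22 15 4 9 15 → sum 80
22 15 4 9 15 15 → sum 80
15 4 9 15 15 2 → sum 60
Largest of these is 111.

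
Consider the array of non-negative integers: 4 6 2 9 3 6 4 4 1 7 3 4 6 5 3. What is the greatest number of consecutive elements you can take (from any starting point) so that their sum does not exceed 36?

→ 4: sum 4, len 1
→ 6: sum 10, len 2
→ 2: sum 12, len 3
→ 9: sum 21, len 4
→ 3: sum 24, len 5
→ 6: sum 30, len 6
→ 4: sum 34, len 7
→ 4 (dropped 4): sum 34, len 7
→ 1: sum 35, len 8
→ 7 (dropped 6): sum 36, len 8
→ 3 (dropped 2, 9): sum 28, len 7
→ 4: sum 32, len 8
→ 6 (dropped 3): sum 35, len 8
→ 5 (dropped 6): sum 34, len 8
→ 3 (dropped 4): sum 33, len 8
Longest length seen: 8.

8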